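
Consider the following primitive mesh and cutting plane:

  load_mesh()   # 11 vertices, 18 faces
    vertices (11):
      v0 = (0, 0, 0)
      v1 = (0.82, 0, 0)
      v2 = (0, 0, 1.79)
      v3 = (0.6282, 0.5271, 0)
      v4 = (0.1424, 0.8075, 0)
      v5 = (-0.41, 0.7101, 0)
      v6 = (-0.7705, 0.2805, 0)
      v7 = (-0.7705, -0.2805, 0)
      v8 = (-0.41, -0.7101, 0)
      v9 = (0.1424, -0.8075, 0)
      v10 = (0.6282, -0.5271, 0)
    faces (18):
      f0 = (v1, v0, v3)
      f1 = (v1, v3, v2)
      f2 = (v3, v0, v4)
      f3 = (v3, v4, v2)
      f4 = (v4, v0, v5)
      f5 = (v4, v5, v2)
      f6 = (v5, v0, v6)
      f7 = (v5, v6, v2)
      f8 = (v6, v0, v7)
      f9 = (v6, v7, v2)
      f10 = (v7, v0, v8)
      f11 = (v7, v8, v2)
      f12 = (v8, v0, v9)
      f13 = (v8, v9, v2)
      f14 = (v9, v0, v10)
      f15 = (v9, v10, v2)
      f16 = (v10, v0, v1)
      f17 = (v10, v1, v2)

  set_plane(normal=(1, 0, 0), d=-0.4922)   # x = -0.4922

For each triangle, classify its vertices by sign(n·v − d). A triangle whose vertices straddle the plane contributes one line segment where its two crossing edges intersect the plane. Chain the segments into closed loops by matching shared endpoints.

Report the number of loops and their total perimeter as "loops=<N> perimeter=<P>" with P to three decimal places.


Straddling triangles (6 of 18):
  (v5,v0,v6) [++-] → (-0.4922, 0.179185, 0)–(-0.4922, 0.612144, 0)  len=0.4330
  (v5,v6,v2) [+-+] → (-0.4922, 0.612144, 0)–(-0.4922, 0.179185, 0.646537)  len=0.7781
  (v6,v0,v7) [-+-] → (-0.4922, 0.179185, 0)–(-0.4922, -0.179185, 0)  len=0.3584
  (v6,v7,v2) [--+] → (-0.4922, -0.179185, 0.646537)–(-0.4922, 0.179185, 0.646537)  len=0.3584
  (v7,v0,v8) [-++] → (-0.4922, -0.179185, 0)–(-0.4922, -0.612144, 0)  len=0.4330
  (v7,v8,v2) [-++] → (-0.4922, -0.612144, 0)–(-0.4922, -0.179185, 0.646537)  len=0.7781

Chained into 1 loop(s):
  loop 1: 6 segments, perimeter = 3.1389
Total perimeter = 3.139

loops=1 perimeter=3.139


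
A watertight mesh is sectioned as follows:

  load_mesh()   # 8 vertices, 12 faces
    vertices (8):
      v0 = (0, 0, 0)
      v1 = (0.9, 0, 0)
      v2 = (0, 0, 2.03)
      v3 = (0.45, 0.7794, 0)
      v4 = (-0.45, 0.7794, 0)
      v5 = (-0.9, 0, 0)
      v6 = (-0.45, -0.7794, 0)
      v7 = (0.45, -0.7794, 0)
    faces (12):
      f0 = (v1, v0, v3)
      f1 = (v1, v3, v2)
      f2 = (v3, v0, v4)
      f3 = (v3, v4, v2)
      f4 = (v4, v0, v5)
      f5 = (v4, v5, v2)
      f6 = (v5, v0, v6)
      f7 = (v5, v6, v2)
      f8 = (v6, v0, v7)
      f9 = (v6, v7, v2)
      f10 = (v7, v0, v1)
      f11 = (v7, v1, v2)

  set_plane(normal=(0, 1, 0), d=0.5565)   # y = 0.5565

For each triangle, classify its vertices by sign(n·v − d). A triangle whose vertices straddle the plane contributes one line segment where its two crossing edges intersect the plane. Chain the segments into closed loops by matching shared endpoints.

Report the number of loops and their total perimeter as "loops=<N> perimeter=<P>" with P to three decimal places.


loops=1 perimeter=3.070

Straddling triangles (6 of 12):
  (v1,v0,v3) [--+] → (0.321305, 0.5565, 0)–(0.578695, 0.5565, 0)  len=0.2574
  (v1,v3,v2) [-+-] → (0.578695, 0.5565, 0)–(0.321305, 0.5565, 0.580558)  len=0.6351
  (v3,v0,v4) [+-+] → (0.321305, 0.5565, 0)–(-0.321305, 0.5565, 0)  len=0.6426
  (v3,v4,v2) [++-] → (-0.321305, 0.5565, 0.580558)–(0.321305, 0.5565, 0.580558)  len=0.6426
  (v4,v0,v5) [+--] → (-0.321305, 0.5565, 0)–(-0.578695, 0.5565, 0)  len=0.2574
  (v4,v5,v2) [+--] → (-0.578695, 0.5565, 0)–(-0.321305, 0.5565, 0.580558)  len=0.6351

Chained into 1 loop(s):
  loop 1: 6 segments, perimeter = 3.0701
Total perimeter = 3.070


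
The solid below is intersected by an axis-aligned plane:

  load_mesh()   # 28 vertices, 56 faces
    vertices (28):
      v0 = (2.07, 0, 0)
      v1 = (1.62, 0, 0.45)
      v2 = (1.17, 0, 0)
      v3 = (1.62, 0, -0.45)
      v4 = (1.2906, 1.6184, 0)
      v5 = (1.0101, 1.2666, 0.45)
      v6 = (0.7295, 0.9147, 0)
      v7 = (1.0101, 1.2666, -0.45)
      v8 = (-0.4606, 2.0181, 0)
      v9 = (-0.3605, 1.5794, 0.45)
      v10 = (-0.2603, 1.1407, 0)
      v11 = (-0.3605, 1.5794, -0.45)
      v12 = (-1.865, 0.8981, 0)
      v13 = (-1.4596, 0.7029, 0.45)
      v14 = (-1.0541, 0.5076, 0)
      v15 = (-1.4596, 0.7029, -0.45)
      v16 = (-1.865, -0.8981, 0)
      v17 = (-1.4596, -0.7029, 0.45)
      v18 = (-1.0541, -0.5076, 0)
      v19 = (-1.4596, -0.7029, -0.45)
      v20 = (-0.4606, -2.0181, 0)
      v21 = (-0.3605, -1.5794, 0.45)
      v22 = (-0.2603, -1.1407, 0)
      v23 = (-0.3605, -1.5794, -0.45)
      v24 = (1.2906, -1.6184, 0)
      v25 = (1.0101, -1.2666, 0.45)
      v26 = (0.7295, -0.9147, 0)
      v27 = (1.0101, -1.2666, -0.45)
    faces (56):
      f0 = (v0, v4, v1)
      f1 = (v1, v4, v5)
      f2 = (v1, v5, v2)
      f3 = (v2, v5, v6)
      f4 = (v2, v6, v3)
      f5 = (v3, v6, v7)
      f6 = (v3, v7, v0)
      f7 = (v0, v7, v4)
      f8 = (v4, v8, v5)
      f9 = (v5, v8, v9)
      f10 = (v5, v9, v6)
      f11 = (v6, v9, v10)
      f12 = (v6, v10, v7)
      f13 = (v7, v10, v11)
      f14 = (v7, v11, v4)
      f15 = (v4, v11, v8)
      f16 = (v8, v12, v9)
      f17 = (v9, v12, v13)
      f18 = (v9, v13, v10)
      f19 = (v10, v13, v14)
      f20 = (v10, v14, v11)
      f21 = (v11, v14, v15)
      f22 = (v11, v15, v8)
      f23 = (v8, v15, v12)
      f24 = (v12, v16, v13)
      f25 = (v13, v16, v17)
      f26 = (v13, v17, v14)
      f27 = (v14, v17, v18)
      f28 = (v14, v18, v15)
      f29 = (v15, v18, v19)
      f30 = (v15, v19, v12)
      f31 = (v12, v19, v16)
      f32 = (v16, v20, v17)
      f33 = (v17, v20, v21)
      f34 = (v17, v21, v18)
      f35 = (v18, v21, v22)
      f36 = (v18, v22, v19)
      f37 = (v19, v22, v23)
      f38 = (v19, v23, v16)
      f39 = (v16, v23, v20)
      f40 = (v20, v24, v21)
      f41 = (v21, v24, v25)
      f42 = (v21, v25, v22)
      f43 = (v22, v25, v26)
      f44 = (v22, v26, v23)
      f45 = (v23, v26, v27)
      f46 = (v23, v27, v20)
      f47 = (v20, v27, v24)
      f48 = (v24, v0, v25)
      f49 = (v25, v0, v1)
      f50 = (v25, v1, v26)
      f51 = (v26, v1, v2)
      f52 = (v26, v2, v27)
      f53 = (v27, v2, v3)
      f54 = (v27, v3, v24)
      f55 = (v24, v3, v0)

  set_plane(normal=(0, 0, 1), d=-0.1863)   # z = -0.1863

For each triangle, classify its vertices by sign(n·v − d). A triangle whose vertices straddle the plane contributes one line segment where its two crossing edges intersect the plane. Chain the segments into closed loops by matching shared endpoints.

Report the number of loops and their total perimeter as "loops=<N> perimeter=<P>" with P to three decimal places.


loops=2 perimeter=19.681

Straddling triangles (28 of 56):
  (v2,v6,v3) [++-] → (1.09817, 0.536014, -0.1863)–(1.3563, 0, -0.1863)  len=0.5949
  (v3,v6,v7) [-+-] → (1.09817, 0.536014, -0.1863)–(0.845668, 1.06039, -0.1863)  len=0.5820
  (v3,v7,v0) [--+] → (1.6312, 0.524372, -0.1863)–(1.8837, 0, -0.1863)  len=0.5820
  (v0,v7,v4) [+-+] → (1.6312, 0.524372, -0.1863)–(1.17447, 1.47275, -0.1863)  len=1.0526
  (v6,v10,v7) [++-] → (0.265646, 1.19282, -0.1863)–(0.845668, 1.06039, -0.1863)  len=0.5950
  (v7,v10,v11) [-+-] → (0.265646, 1.19282, -0.1863)–(-0.301783, 1.32232, -0.1863)  len=0.5820
  (v7,v11,v4) [--+] → (0.607045, 1.60225, -0.1863)–(1.17447, 1.47275, -0.1863)  len=0.5820
  (v4,v11,v8) [+-+] → (0.607045, 1.60225, -0.1863)–(-0.419159, 1.83648, -0.1863)  len=1.0526
  (v10,v14,v11) [++-] → (-0.76695, 0.951325, -0.1863)–(-0.301783, 1.32232, -0.1863)  len=0.5950
  (v11,v14,v15) [-+-] → (-0.76695, 0.951325, -0.1863)–(-1.22198, 0.588454, -0.1863)  len=0.5820
  (v11,v15,v8) [--+] → (-0.874186, 1.47361, -0.1863)–(-0.419159, 1.83648, -0.1863)  len=0.5820
  (v8,v15,v12) [+-+] → (-0.874186, 1.47361, -0.1863)–(-1.69716, 0.817287, -0.1863)  len=1.0526
  (v14,v18,v15) [++-] → (-1.22198, -0.006453, -0.1863)–(-1.22198, 0.588454, -0.1863)  len=0.5949
  (v15,v18,v19) [-+-] → (-1.22198, -0.006453, -0.1863)–(-1.22198, -0.588454, -0.1863)  len=0.5820
  (v15,v19,v12) [--+] → (-1.69716, 0.235286, -0.1863)–(-1.69716, 0.817287, -0.1863)  len=0.5820
  (v12,v19,v16) [+-+] → (-1.69716, 0.235286, -0.1863)–(-1.69716, -0.817287, -0.1863)  len=1.0526
  (v18,v22,v19) [++-] → (-0.75681, -0.959451, -0.1863)–(-1.22198, -0.588454, -0.1863)  len=0.5950
  (v19,v22,v23) [-+-] → (-0.75681, -0.959451, -0.1863)–(-0.301783, -1.32232, -0.1863)  len=0.5820
  (v19,v23,v16) [--+] → (-1.24214, -1.18016, -0.1863)–(-1.69716, -0.817287, -0.1863)  len=0.5820
  (v16,v23,v20) [+-+] → (-1.24214, -1.18016, -0.1863)–(-0.419159, -1.83648, -0.1863)  len=1.0526
  (v22,v26,v23) [++-] → (0.27824, -1.18989, -0.1863)–(-0.301783, -1.32232, -0.1863)  len=0.5950
  (v23,v26,v27) [-+-] → (0.27824, -1.18989, -0.1863)–(0.845668, -1.06039, -0.1863)  len=0.5820
  (v23,v27,v20) [--+] → (0.14827, -1.70698, -0.1863)–(-0.419159, -1.83648, -0.1863)  len=0.5820
  (v20,v27,v24) [+-+] → (0.14827, -1.70698, -0.1863)–(1.17447, -1.47275, -0.1863)  len=1.0526
  (v26,v2,v27) [++-] → (1.1038, -0.524372, -0.1863)–(0.845668, -1.06039, -0.1863)  len=0.5949
  (v27,v2,v3) [-+-] → (1.1038, -0.524372, -0.1863)–(1.3563, 0, -0.1863)  len=0.5820
  (v27,v3,v24) [--+] → (1.42697, -0.948382, -0.1863)–(1.17447, -1.47275, -0.1863)  len=0.5820
  (v24,v3,v0) [+-+] → (1.42697, -0.948382, -0.1863)–(1.8837, 0, -0.1863)  len=1.0526

Chained into 2 loop(s):
  loop 1: 14 segments, perimeter = 8.2387
  loop 2: 14 segments, perimeter = 11.4423
Total perimeter = 19.681


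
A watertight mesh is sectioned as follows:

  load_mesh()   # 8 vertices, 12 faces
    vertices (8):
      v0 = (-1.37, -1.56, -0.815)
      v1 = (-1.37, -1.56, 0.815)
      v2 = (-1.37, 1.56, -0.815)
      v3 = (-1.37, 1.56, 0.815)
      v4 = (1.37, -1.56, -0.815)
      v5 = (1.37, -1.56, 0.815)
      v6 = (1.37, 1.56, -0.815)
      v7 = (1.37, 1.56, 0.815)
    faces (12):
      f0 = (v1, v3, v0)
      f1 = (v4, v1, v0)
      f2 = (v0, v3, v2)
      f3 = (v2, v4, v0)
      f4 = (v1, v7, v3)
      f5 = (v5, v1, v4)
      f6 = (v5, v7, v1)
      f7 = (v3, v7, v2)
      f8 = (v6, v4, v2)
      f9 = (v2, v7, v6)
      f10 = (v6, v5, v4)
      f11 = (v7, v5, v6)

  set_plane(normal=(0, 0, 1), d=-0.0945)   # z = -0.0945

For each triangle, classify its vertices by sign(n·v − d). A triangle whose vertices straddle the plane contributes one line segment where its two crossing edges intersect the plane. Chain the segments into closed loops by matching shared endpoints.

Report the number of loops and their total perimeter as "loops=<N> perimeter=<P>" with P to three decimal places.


loops=1 perimeter=11.720

Straddling triangles (8 of 12):
  (v1,v3,v0) [++-] → (-1.37, -0.180883, -0.0945)–(-1.37, -1.56, -0.0945)  len=1.3791
  (v4,v1,v0) [-+-] → (0.158853, -1.56, -0.0945)–(-1.37, -1.56, -0.0945)  len=1.5289
  (v0,v3,v2) [-+-] → (-1.37, -0.180883, -0.0945)–(-1.37, 1.56, -0.0945)  len=1.7409
  (v5,v1,v4) [++-] → (0.158853, -1.56, -0.0945)–(1.37, -1.56, -0.0945)  len=1.2111
  (v3,v7,v2) [++-] → (-0.158853, 1.56, -0.0945)–(-1.37, 1.56, -0.0945)  len=1.2111
  (v2,v7,v6) [-+-] → (-0.158853, 1.56, -0.0945)–(1.37, 1.56, -0.0945)  len=1.5289
  (v6,v5,v4) [-+-] → (1.37, 0.180883, -0.0945)–(1.37, -1.56, -0.0945)  len=1.7409
  (v7,v5,v6) [++-] → (1.37, 0.180883, -0.0945)–(1.37, 1.56, -0.0945)  len=1.3791

Chained into 1 loop(s):
  loop 1: 8 segments, perimeter = 11.7200
Total perimeter = 11.720


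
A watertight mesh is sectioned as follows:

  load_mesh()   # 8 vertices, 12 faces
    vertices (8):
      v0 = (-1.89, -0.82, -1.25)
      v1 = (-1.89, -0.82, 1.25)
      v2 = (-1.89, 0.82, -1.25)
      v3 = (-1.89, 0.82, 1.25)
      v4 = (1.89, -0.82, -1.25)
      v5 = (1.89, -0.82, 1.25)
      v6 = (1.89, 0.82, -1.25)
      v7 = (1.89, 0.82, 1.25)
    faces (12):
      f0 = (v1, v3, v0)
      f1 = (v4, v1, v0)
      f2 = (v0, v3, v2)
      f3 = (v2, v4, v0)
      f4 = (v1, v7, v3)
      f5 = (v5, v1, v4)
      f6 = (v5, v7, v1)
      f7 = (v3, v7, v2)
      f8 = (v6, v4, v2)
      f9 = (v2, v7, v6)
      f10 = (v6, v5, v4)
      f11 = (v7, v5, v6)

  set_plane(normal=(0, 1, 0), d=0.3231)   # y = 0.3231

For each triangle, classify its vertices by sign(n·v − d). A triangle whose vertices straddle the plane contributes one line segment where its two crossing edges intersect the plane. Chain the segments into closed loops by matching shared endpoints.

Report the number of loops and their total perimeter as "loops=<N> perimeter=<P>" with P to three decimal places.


Straddling triangles (8 of 12):
  (v1,v3,v0) [-+-] → (-1.89, 0.3231, 1.25)–(-1.89, 0.3231, 0.49253)  len=0.7575
  (v0,v3,v2) [-++] → (-1.89, 0.3231, 0.49253)–(-1.89, 0.3231, -1.25)  len=1.7425
  (v2,v4,v0) [+--] → (-0.744706, 0.3231, -1.25)–(-1.89, 0.3231, -1.25)  len=1.1453
  (v1,v7,v3) [-++] → (0.744706, 0.3231, 1.25)–(-1.89, 0.3231, 1.25)  len=2.6347
  (v5,v7,v1) [-+-] → (1.89, 0.3231, 1.25)–(0.744706, 0.3231, 1.25)  len=1.1453
  (v6,v4,v2) [+-+] → (1.89, 0.3231, -1.25)–(-0.744706, 0.3231, -1.25)  len=2.6347
  (v6,v5,v4) [+--] → (1.89, 0.3231, -0.49253)–(1.89, 0.3231, -1.25)  len=0.7575
  (v7,v5,v6) [+-+] → (1.89, 0.3231, 1.25)–(1.89, 0.3231, -0.49253)  len=1.7425

Chained into 1 loop(s):
  loop 1: 8 segments, perimeter = 12.5600
Total perimeter = 12.560

loops=1 perimeter=12.560


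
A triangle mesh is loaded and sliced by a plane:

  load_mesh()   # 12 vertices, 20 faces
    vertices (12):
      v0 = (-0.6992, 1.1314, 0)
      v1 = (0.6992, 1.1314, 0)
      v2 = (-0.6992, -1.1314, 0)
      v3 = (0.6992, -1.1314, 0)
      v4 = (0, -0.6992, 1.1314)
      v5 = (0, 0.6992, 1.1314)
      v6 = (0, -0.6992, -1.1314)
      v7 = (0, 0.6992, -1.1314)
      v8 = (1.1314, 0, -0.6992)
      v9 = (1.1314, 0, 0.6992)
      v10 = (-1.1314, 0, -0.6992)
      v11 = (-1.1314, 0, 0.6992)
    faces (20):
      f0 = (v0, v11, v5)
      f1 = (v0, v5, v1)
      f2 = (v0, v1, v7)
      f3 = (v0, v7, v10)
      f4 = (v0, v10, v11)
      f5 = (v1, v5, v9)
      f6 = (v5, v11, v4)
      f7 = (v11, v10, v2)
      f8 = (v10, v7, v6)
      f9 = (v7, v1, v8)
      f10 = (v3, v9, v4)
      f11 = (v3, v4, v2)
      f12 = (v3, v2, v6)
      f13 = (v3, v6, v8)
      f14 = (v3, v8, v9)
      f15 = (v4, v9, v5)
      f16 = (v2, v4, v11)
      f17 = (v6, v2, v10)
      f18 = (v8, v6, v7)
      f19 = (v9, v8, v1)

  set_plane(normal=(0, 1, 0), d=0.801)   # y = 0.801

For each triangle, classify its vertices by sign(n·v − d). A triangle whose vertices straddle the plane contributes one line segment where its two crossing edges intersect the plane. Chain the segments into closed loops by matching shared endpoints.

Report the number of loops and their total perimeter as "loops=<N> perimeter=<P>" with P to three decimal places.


loops=1 perimeter=5.213

Straddling triangles (8 of 20):
  (v0,v11,v5) [+--] → (-0.825414, 0.801, 0.204186)–(-0.164689, 0.801, 0.864911)  len=0.9344
  (v0,v5,v1) [+-+] → (-0.164689, 0.801, 0.864911)–(0.164689, 0.801, 0.864911)  len=0.3294
  (v0,v1,v7) [++-] → (0.164689, 0.801, -0.864911)–(-0.164689, 0.801, -0.864911)  len=0.3294
  (v0,v7,v10) [+--] → (-0.164689, 0.801, -0.864911)–(-0.825414, 0.801, -0.204186)  len=0.9344
  (v0,v10,v11) [+--] → (-0.825414, 0.801, -0.204186)–(-0.825414, 0.801, 0.204186)  len=0.4084
  (v1,v5,v9) [+--] → (0.164689, 0.801, 0.864911)–(0.825414, 0.801, 0.204186)  len=0.9344
  (v7,v1,v8) [-+-] → (0.164689, 0.801, -0.864911)–(0.825414, 0.801, -0.204186)  len=0.9344
  (v9,v8,v1) [--+] → (0.825414, 0.801, -0.204186)–(0.825414, 0.801, 0.204186)  len=0.4084

Chained into 1 loop(s):
  loop 1: 8 segments, perimeter = 5.2131
Total perimeter = 5.213


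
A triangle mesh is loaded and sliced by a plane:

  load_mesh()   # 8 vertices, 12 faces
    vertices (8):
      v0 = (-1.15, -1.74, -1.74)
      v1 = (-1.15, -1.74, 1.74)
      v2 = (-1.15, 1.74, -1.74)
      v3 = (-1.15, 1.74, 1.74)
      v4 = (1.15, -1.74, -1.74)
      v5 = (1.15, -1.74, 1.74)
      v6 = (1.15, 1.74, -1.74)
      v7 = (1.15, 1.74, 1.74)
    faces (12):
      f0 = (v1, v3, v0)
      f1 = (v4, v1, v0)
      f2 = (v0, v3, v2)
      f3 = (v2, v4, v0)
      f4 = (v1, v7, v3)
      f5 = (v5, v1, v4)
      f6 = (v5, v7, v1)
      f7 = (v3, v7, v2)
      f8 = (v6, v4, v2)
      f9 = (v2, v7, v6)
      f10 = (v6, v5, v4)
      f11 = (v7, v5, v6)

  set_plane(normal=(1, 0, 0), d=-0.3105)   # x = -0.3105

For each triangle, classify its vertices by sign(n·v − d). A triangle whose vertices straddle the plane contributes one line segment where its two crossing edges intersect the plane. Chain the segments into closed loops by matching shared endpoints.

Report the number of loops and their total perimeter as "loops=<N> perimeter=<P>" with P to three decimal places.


loops=1 perimeter=13.920

Straddling triangles (8 of 12):
  (v4,v1,v0) [+--] → (-0.3105, -1.74, 0.4698)–(-0.3105, -1.74, -1.74)  len=2.2098
  (v2,v4,v0) [-+-] → (-0.3105, 0.4698, -1.74)–(-0.3105, -1.74, -1.74)  len=2.2098
  (v1,v7,v3) [-+-] → (-0.3105, -0.4698, 1.74)–(-0.3105, 1.74, 1.74)  len=2.2098
  (v5,v1,v4) [+-+] → (-0.3105, -1.74, 1.74)–(-0.3105, -1.74, 0.4698)  len=1.2702
  (v5,v7,v1) [++-] → (-0.3105, -0.4698, 1.74)–(-0.3105, -1.74, 1.74)  len=1.2702
  (v3,v7,v2) [-+-] → (-0.3105, 1.74, 1.74)–(-0.3105, 1.74, -0.4698)  len=2.2098
  (v6,v4,v2) [++-] → (-0.3105, 0.4698, -1.74)–(-0.3105, 1.74, -1.74)  len=1.2702
  (v2,v7,v6) [-++] → (-0.3105, 1.74, -0.4698)–(-0.3105, 1.74, -1.74)  len=1.2702

Chained into 1 loop(s):
  loop 1: 8 segments, perimeter = 13.9200
Total perimeter = 13.920


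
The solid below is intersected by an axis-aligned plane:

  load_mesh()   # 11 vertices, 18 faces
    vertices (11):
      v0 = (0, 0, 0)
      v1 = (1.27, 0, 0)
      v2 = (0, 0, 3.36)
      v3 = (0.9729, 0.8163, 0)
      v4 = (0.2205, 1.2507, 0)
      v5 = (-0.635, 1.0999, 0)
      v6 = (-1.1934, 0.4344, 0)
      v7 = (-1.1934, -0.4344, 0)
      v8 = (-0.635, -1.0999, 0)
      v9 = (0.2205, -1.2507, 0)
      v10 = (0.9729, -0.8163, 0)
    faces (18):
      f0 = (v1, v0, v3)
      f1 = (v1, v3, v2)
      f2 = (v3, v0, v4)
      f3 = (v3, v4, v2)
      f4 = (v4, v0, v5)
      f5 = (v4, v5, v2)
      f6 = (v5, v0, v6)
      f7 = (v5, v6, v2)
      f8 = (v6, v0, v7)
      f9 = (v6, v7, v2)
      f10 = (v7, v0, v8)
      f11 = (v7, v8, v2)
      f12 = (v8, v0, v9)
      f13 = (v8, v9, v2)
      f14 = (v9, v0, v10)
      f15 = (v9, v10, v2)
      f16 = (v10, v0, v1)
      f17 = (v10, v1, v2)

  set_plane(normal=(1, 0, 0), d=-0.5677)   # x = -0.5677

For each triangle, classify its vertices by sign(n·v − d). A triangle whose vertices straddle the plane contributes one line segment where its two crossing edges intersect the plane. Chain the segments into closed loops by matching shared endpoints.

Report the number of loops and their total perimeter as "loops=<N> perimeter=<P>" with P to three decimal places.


Straddling triangles (10 of 18):
  (v4,v0,v5) [++-] → (-0.5677, 0.983328, 0)–(-0.5677, 1.11176, 0)  len=0.1284
  (v4,v5,v2) [+-+] → (-0.5677, 1.11176, 0)–(-0.5677, 0.983328, 0.356107)  len=0.3786
  (v5,v0,v6) [-+-] → (-0.5677, 0.983328, 0)–(-0.5677, 0.206644, 0)  len=0.7767
  (v5,v6,v2) [--+] → (-0.5677, 0.206644, 1.76165)–(-0.5677, 0.983328, 0.356107)  len=1.6059
  (v6,v0,v7) [-+-] → (-0.5677, 0.206644, 0)–(-0.5677, -0.206644, 0)  len=0.4133
  (v6,v7,v2) [--+] → (-0.5677, -0.206644, 1.76165)–(-0.5677, 0.206644, 1.76165)  len=0.4133
  (v7,v0,v8) [-+-] → (-0.5677, -0.206644, 0)–(-0.5677, -0.983328, 0)  len=0.7767
  (v7,v8,v2) [--+] → (-0.5677, -0.983328, 0.356107)–(-0.5677, -0.206644, 1.76165)  len=1.6059
  (v8,v0,v9) [-++] → (-0.5677, -0.983328, 0)–(-0.5677, -1.11176, 0)  len=0.1284
  (v8,v9,v2) [-++] → (-0.5677, -1.11176, 0)–(-0.5677, -0.983328, 0.356107)  len=0.3786

Chained into 1 loop(s):
  loop 1: 10 segments, perimeter = 6.6057
Total perimeter = 6.606

loops=1 perimeter=6.606


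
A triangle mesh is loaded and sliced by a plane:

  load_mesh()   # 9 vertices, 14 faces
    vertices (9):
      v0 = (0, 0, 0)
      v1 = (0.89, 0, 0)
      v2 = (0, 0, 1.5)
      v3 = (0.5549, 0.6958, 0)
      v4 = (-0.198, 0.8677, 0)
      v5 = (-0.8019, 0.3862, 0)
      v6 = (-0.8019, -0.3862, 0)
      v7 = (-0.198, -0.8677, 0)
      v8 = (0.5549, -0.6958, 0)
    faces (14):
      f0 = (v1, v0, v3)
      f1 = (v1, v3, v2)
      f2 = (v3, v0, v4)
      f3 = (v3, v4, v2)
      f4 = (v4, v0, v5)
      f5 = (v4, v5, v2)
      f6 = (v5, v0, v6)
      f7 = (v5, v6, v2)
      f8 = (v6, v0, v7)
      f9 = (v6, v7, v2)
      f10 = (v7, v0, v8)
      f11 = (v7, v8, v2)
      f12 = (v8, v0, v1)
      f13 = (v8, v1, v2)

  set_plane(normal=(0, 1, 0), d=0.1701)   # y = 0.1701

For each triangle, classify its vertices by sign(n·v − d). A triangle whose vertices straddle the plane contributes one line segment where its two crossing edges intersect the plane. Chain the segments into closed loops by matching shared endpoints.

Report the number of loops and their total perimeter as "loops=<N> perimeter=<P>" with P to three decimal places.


loops=1 perimeter=4.551

Straddling triangles (8 of 14):
  (v1,v0,v3) [--+] → (0.135655, 0.1701, 0)–(0.808079, 0.1701, 0)  len=0.6724
  (v1,v3,v2) [-+-] → (0.808079, 0.1701, 0)–(0.135655, 0.1701, 1.1333)  len=1.3178
  (v3,v0,v4) [+-+] → (0.135655, 0.1701, 0)–(-0.038815, 0.1701, 0)  len=0.1745
  (v3,v4,v2) [++-] → (-0.038815, 0.1701, 1.20595)–(0.135655, 0.1701, 1.1333)  len=0.1890
  (v4,v0,v5) [+-+] → (-0.038815, 0.1701, 0)–(-0.353193, 0.1701, 0)  len=0.3144
  (v4,v5,v2) [++-] → (-0.353193, 0.1701, 0.839332)–(-0.038815, 0.1701, 1.20595)  len=0.4829
  (v5,v0,v6) [+--] → (-0.353193, 0.1701, 0)–(-0.8019, 0.1701, 0)  len=0.4487
  (v5,v6,v2) [+--] → (-0.8019, 0.1701, 0)–(-0.353193, 0.1701, 0.839332)  len=0.9517

Chained into 1 loop(s):
  loop 1: 8 segments, perimeter = 4.5514
Total perimeter = 4.551


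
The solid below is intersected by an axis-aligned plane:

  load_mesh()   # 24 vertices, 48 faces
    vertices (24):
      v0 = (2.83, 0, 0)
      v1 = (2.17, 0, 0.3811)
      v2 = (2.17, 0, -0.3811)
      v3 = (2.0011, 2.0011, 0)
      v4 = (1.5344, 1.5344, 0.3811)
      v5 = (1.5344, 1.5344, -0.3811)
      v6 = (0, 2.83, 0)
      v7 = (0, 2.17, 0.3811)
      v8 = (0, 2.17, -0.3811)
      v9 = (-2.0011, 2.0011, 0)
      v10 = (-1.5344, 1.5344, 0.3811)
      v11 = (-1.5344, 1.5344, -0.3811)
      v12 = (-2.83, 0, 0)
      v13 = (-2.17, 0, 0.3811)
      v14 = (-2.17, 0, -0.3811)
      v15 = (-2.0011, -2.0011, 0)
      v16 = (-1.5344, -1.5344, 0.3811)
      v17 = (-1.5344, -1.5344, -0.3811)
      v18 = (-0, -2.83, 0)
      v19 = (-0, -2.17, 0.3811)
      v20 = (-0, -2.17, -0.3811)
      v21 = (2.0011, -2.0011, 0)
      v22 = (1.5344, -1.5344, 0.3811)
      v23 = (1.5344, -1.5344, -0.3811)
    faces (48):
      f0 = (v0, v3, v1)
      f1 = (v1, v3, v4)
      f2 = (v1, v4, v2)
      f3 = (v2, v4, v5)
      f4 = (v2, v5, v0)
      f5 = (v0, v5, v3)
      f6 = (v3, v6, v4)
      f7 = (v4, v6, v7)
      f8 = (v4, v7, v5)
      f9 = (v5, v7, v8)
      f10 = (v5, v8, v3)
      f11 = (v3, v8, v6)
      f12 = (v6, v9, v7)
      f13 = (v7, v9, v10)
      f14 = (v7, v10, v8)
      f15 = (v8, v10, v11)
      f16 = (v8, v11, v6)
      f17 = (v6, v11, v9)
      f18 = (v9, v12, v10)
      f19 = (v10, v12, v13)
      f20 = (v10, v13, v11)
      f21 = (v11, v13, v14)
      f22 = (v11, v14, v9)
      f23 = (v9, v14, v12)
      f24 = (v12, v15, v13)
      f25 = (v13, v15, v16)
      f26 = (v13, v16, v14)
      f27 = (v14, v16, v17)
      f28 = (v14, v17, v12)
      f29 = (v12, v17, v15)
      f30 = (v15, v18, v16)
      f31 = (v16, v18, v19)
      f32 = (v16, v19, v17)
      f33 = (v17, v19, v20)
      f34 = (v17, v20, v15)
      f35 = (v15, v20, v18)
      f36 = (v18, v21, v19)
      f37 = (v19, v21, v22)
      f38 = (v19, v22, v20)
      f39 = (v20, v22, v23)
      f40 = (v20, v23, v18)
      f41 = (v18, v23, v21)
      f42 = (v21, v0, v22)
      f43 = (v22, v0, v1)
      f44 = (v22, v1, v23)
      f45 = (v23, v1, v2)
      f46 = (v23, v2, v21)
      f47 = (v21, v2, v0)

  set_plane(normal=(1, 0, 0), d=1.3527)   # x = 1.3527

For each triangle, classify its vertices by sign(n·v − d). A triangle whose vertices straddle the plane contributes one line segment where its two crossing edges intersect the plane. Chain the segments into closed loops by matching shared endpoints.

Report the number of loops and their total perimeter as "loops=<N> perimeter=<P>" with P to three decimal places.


loops=2 perimeter=4.573

Straddling triangles (12 of 48):
  (v3,v6,v4) [+-+] → (1.3527, 2.26968, 0)–(1.3527, 1.68782, 0.335971)  len=0.6719
  (v4,v6,v7) [+--] → (1.3527, 1.68782, 0.335971)–(1.3527, 1.60967, 0.3811)  len=0.0902
  (v4,v7,v5) [+-+] → (1.3527, 1.60967, 0.3811)–(1.3527, 1.60967, -0.290842)  len=0.6719
  (v5,v7,v8) [+--] → (1.3527, 1.60967, -0.290842)–(1.3527, 1.60967, -0.3811)  len=0.0903
  (v5,v8,v3) [+-+] → (1.3527, 1.60967, -0.3811)–(1.3527, 2.05583, -0.123485)  len=0.5152
  (v3,v8,v6) [+--] → (1.3527, 2.05583, -0.123485)–(1.3527, 2.26968, 0)  len=0.2469
  (v18,v21,v19) [-+-] → (1.3527, -2.26968, 0)–(1.3527, -2.05583, 0.123485)  len=0.2469
  (v19,v21,v22) [-++] → (1.3527, -2.05583, 0.123485)–(1.3527, -1.60967, 0.3811)  len=0.5152
  (v19,v22,v20) [-+-] → (1.3527, -1.60967, 0.3811)–(1.3527, -1.60967, 0.290842)  len=0.0903
  (v20,v22,v23) [-++] → (1.3527, -1.60967, 0.290842)–(1.3527, -1.60967, -0.3811)  len=0.6719
  (v20,v23,v18) [-+-] → (1.3527, -1.60967, -0.3811)–(1.3527, -1.68782, -0.335971)  len=0.0902
  (v18,v23,v21) [-++] → (1.3527, -1.68782, -0.335971)–(1.3527, -2.26968, 0)  len=0.6719

Chained into 2 loop(s):
  loop 1: 6 segments, perimeter = 2.2865
  loop 2: 6 segments, perimeter = 2.2865
Total perimeter = 4.573


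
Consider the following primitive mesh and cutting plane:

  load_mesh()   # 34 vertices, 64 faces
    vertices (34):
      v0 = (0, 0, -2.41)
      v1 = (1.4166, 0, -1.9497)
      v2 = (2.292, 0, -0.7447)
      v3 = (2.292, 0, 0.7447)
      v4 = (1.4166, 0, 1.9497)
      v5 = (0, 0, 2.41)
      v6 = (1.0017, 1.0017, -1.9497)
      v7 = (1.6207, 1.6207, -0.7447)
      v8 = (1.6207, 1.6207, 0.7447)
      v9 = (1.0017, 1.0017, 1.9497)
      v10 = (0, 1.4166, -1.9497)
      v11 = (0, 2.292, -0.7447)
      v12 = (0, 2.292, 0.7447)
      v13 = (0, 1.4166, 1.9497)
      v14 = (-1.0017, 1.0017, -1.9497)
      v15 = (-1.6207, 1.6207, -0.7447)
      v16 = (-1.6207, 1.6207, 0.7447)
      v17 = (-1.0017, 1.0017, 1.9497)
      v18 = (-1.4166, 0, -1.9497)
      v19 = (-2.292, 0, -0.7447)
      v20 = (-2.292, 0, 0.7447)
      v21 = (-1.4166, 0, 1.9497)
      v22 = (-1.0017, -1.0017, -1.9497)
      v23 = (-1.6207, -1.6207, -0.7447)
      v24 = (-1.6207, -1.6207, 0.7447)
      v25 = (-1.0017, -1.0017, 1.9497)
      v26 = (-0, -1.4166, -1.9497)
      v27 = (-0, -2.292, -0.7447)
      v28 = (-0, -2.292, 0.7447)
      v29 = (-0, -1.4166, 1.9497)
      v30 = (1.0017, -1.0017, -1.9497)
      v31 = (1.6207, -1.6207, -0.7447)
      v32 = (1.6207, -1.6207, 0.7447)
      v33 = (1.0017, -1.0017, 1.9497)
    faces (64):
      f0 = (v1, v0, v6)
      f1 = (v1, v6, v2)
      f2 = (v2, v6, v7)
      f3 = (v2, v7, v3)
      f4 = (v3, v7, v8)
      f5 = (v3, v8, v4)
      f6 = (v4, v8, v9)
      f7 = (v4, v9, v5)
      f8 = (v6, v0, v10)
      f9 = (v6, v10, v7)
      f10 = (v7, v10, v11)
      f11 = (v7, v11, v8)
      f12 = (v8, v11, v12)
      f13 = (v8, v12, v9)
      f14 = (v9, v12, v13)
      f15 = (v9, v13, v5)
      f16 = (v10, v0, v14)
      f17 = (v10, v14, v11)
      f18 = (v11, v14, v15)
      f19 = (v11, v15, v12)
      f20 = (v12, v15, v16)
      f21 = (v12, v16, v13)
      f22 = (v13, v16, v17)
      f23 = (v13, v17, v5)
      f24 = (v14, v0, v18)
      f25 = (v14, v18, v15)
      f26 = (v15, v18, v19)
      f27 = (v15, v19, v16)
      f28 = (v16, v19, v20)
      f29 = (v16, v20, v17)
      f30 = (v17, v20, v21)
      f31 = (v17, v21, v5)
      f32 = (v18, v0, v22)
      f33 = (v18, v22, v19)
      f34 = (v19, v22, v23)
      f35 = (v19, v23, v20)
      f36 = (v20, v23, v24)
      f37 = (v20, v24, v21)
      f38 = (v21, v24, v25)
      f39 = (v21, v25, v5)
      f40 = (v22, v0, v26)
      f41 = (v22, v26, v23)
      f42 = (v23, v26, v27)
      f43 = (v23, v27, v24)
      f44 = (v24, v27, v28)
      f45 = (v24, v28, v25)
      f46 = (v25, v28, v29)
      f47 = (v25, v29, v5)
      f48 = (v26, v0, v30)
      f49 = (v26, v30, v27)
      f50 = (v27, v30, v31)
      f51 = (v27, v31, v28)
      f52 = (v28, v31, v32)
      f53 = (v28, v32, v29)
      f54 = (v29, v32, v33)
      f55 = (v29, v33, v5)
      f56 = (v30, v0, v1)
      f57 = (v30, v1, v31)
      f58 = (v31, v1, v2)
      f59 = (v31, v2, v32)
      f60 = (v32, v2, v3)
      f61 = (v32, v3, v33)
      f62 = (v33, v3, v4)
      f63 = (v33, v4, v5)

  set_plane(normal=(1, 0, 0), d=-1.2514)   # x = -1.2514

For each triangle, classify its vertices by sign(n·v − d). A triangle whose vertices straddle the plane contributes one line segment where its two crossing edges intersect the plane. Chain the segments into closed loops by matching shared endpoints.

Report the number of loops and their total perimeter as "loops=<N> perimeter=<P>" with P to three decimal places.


loops=1 perimeter=12.069

Straddling triangles (20 of 64):
  (v11,v14,v15) [++-] → (-1.2514, 1.2514, -1.46361)–(-1.2514, 1.77367, -0.7447)  len=0.8886
  (v11,v15,v12) [+-+] → (-1.2514, 1.77367, -0.7447)–(-1.2514, 1.77367, -0.405319)  len=0.3394
  (v12,v15,v16) [+--] → (-1.2514, 1.77367, -0.405319)–(-1.2514, 1.77367, 0.7447)  len=1.1500
  (v12,v16,v13) [+-+] → (-1.2514, 1.77367, 0.7447)–(-1.2514, 1.57419, 1.01928)  len=0.3394
  (v13,v16,v17) [+-+] → (-1.2514, 1.57419, 1.01928)–(-1.2514, 1.2514, 1.46361)  len=0.5492
  (v14,v0,v18) [++-] → (-1.2514, 0, -2.00338)–(-1.2514, 0.398845, -1.9497)  len=0.4024
  (v14,v18,v15) [+--] → (-1.2514, 0.398845, -1.9497)–(-1.2514, 1.2514, -1.46361)  len=0.9814
  (v16,v20,v17) [--+] → (-1.2514, 0.80785, 1.71651)–(-1.2514, 1.2514, 1.46361)  len=0.5106
  (v17,v20,v21) [+--] → (-1.2514, 0.80785, 1.71651)–(-1.2514, 0.398845, 1.9497)  len=0.4708
  (v17,v21,v5) [+-+] → (-1.2514, 0.398845, 1.9497)–(-1.2514, 0, 2.00338)  len=0.4024
  (v18,v0,v22) [-++] → (-1.2514, 0, -2.00338)–(-1.2514, -0.398845, -1.9497)  len=0.4024
  (v18,v22,v19) [-+-] → (-1.2514, -0.398845, -1.9497)–(-1.2514, -0.80785, -1.71651)  len=0.4708
  (v19,v22,v23) [-+-] → (-1.2514, -0.80785, -1.71651)–(-1.2514, -1.2514, -1.46361)  len=0.5106
  (v21,v24,v25) [--+] → (-1.2514, -1.2514, 1.46361)–(-1.2514, -0.398845, 1.9497)  len=0.9814
  (v21,v25,v5) [-++] → (-1.2514, -0.398845, 1.9497)–(-1.2514, 0, 2.00338)  len=0.4024
  (v22,v26,v23) [++-] → (-1.2514, -1.57419, -1.01928)–(-1.2514, -1.2514, -1.46361)  len=0.5492
  (v23,v26,v27) [-++] → (-1.2514, -1.57419, -1.01928)–(-1.2514, -1.77367, -0.7447)  len=0.3394
  (v23,v27,v24) [-+-] → (-1.2514, -1.77367, -0.7447)–(-1.2514, -1.77367, 0.405319)  len=1.1500
  (v24,v27,v28) [-++] → (-1.2514, -1.77367, 0.405319)–(-1.2514, -1.77367, 0.7447)  len=0.3394
  (v24,v28,v25) [-++] → (-1.2514, -1.77367, 0.7447)–(-1.2514, -1.2514, 1.46361)  len=0.8886

Chained into 1 loop(s):
  loop 1: 20 segments, perimeter = 12.0685
Total perimeter = 12.069


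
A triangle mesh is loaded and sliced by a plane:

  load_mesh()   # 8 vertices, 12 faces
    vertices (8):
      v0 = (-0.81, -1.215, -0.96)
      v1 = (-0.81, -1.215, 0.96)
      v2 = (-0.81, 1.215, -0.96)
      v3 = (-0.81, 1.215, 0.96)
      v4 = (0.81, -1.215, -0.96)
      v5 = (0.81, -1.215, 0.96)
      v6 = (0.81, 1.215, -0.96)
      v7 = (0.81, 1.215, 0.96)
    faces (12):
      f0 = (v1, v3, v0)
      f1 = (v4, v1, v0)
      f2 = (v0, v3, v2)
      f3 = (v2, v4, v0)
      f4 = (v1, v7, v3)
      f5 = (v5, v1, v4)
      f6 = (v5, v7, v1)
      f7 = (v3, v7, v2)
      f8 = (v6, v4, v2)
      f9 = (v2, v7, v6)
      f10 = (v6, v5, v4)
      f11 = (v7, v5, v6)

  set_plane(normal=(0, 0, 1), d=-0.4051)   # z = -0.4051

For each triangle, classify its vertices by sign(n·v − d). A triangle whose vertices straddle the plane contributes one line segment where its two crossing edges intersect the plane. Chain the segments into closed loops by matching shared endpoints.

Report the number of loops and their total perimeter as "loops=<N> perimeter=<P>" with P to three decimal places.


Straddling triangles (8 of 12):
  (v1,v3,v0) [++-] → (-0.81, -0.512705, -0.4051)–(-0.81, -1.215, -0.4051)  len=0.7023
  (v4,v1,v0) [-+-] → (0.341803, -1.215, -0.4051)–(-0.81, -1.215, -0.4051)  len=1.1518
  (v0,v3,v2) [-+-] → (-0.81, -0.512705, -0.4051)–(-0.81, 1.215, -0.4051)  len=1.7277
  (v5,v1,v4) [++-] → (0.341803, -1.215, -0.4051)–(0.81, -1.215, -0.4051)  len=0.4682
  (v3,v7,v2) [++-] → (-0.341803, 1.215, -0.4051)–(-0.81, 1.215, -0.4051)  len=0.4682
  (v2,v7,v6) [-+-] → (-0.341803, 1.215, -0.4051)–(0.81, 1.215, -0.4051)  len=1.1518
  (v6,v5,v4) [-+-] → (0.81, 0.512705, -0.4051)–(0.81, -1.215, -0.4051)  len=1.7277
  (v7,v5,v6) [++-] → (0.81, 0.512705, -0.4051)–(0.81, 1.215, -0.4051)  len=0.7023

Chained into 1 loop(s):
  loop 1: 8 segments, perimeter = 8.1000
Total perimeter = 8.100

loops=1 perimeter=8.100


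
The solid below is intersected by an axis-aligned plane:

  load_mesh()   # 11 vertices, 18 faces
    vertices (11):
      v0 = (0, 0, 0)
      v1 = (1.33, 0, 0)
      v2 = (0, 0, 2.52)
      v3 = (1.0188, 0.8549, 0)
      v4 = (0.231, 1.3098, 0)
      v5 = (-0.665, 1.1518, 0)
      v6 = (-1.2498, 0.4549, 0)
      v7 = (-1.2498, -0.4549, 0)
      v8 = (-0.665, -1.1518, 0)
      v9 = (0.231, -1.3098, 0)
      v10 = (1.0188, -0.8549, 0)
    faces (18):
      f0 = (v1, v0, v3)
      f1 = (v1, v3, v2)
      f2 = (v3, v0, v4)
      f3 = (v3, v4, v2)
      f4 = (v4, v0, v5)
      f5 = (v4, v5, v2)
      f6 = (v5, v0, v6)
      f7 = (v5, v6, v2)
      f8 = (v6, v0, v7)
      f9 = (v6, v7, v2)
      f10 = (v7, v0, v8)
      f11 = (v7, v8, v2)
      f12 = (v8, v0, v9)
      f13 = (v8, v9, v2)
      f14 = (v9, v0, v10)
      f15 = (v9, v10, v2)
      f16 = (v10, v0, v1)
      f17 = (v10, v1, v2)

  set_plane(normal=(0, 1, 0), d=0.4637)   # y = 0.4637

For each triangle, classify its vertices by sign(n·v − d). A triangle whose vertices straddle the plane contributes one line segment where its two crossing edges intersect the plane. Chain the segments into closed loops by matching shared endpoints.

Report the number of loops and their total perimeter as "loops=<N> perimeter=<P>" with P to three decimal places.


Straddling triangles (8 of 18):
  (v1,v0,v3) [--+] → (0.5526, 0.4637, 0)–(1.1612, 0.4637, 0)  len=0.6086
  (v1,v3,v2) [-+-] → (1.1612, 0.4637, 0)–(0.5526, 0.4637, 1.15315)  len=1.3039
  (v3,v0,v4) [+-+] → (0.5526, 0.4637, 0)–(0.0817794, 0.4637, 0)  len=0.4708
  (v3,v4,v2) [++-] → (0.0817794, 0.4637, 1.62786)–(0.5526, 0.4637, 1.15315)  len=0.6686
  (v4,v0,v5) [+-+] → (0.0817794, 0.4637, 0)–(-0.267721, 0.4637, 0)  len=0.3495
  (v4,v5,v2) [++-] → (-0.267721, 0.4637, 1.50548)–(0.0817794, 0.4637, 1.62786)  len=0.3703
  (v5,v0,v6) [+--] → (-0.267721, 0.4637, 0)–(-1.24242, 0.4637, 0)  len=0.9747
  (v5,v6,v2) [+--] → (-1.24242, 0.4637, 0)–(-0.267721, 0.4637, 1.50548)  len=1.7935

Chained into 1 loop(s):
  loop 1: 8 segments, perimeter = 6.5399
Total perimeter = 6.540

loops=1 perimeter=6.540


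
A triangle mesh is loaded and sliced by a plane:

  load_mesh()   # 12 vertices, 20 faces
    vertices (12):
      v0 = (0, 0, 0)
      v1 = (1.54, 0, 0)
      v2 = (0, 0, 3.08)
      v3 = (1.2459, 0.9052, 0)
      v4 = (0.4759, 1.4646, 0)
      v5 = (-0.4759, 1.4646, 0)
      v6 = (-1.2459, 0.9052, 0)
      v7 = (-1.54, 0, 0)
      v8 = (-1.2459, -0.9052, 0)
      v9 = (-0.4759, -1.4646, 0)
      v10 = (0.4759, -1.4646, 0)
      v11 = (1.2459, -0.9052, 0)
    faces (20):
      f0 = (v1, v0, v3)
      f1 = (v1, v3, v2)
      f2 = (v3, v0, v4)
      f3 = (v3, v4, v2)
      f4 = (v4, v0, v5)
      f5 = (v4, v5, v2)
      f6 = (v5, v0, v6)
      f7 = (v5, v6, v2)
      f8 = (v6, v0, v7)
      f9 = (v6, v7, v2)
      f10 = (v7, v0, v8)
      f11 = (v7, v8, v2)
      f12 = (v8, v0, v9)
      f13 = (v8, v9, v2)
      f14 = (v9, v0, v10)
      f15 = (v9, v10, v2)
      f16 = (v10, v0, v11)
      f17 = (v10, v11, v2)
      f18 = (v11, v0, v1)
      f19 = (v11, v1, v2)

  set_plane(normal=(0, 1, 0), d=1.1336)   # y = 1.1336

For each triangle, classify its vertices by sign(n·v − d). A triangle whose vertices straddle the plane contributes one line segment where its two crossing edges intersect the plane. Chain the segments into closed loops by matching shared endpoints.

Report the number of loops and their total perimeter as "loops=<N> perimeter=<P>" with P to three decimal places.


Straddling triangles (6 of 20):
  (v3,v0,v4) [--+] → (0.368346, 1.1336, 0)–(0.931513, 1.1336, 0)  len=0.5632
  (v3,v4,v2) [-+-] → (0.931513, 1.1336, 0)–(0.368346, 1.1336, 0.696081)  len=0.8954
  (v4,v0,v5) [+-+] → (0.368346, 1.1336, 0)–(-0.368346, 1.1336, 0)  len=0.7367
  (v4,v5,v2) [++-] → (-0.368346, 1.1336, 0.696081)–(0.368346, 1.1336, 0.696081)  len=0.7367
  (v5,v0,v6) [+--] → (-0.368346, 1.1336, 0)–(-0.931513, 1.1336, 0)  len=0.5632
  (v5,v6,v2) [+--] → (-0.931513, 1.1336, 0)–(-0.368346, 1.1336, 0.696081)  len=0.8954

Chained into 1 loop(s):
  loop 1: 6 segments, perimeter = 4.3905
Total perimeter = 4.390

loops=1 perimeter=4.390


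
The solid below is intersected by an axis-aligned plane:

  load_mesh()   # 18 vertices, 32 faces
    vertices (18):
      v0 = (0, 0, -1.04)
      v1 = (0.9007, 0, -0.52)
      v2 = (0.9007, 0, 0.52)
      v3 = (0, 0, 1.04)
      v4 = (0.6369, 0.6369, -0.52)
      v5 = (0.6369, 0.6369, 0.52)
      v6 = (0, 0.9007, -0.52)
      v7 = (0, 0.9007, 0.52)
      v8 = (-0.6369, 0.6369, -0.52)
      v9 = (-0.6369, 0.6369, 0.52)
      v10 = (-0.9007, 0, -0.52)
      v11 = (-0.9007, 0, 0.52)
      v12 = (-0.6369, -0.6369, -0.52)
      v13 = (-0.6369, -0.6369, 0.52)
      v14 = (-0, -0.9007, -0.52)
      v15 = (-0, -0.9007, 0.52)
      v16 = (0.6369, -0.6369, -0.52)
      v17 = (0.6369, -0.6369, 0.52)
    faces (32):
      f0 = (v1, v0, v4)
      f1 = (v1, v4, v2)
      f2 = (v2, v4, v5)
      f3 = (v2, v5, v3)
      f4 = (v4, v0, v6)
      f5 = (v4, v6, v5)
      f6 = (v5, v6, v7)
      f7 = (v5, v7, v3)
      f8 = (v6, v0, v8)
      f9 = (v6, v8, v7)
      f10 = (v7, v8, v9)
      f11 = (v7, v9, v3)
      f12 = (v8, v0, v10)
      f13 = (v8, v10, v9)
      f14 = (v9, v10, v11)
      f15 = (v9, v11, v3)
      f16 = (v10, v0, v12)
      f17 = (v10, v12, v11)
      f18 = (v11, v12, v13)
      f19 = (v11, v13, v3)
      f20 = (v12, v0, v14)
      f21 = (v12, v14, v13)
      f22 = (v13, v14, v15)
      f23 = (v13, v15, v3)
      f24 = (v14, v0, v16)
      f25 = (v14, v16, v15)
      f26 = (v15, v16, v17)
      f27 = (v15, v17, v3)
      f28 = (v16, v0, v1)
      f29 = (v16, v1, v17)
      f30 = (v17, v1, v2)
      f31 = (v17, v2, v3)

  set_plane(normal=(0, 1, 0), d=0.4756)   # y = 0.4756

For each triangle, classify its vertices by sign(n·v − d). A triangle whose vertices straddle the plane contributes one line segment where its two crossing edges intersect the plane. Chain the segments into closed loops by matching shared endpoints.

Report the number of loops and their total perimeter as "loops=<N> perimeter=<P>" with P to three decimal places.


Straddling triangles (12 of 32):
  (v1,v0,v4) [--+] → (0.4756, 0.4756, -0.651694)–(0.703709, 0.4756, -0.52)  len=0.2634
  (v1,v4,v2) [-+-] → (0.703709, 0.4756, -0.52)–(0.703709, 0.4756, -0.256612)  len=0.2634
  (v2,v4,v5) [-++] → (0.703709, 0.4756, -0.256612)–(0.703709, 0.4756, 0.52)  len=0.7766
  (v2,v5,v3) [-+-] → (0.703709, 0.4756, 0.52)–(0.4756, 0.4756, 0.651694)  len=0.2634
  (v4,v0,v6) [+-+] → (0.4756, 0.4756, -0.651694)–(0, 0.4756, -0.765422)  len=0.4890
  (v5,v7,v3) [++-] → (0, 0.4756, 0.765422)–(0.4756, 0.4756, 0.651694)  len=0.4890
  (v6,v0,v8) [+-+] → (0, 0.4756, -0.765422)–(-0.4756, 0.4756, -0.651694)  len=0.4890
  (v7,v9,v3) [++-] → (-0.4756, 0.4756, 0.651694)–(0, 0.4756, 0.765422)  len=0.4890
  (v8,v0,v10) [+--] → (-0.4756, 0.4756, -0.651694)–(-0.703709, 0.4756, -0.52)  len=0.2634
  (v8,v10,v9) [+-+] → (-0.703709, 0.4756, -0.52)–(-0.703709, 0.4756, 0.256612)  len=0.7766
  (v9,v10,v11) [+--] → (-0.703709, 0.4756, 0.256612)–(-0.703709, 0.4756, 0.52)  len=0.2634
  (v9,v11,v3) [+--] → (-0.703709, 0.4756, 0.52)–(-0.4756, 0.4756, 0.651694)  len=0.2634

Chained into 1 loop(s):
  loop 1: 12 segments, perimeter = 5.0896
Total perimeter = 5.090

loops=1 perimeter=5.090
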